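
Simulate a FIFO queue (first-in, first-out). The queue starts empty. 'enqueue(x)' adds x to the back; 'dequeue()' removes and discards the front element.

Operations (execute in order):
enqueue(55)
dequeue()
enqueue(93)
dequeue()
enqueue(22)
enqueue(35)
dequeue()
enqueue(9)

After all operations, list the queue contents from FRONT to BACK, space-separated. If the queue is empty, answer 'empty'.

Answer: 35 9

Derivation:
enqueue(55): [55]
dequeue(): []
enqueue(93): [93]
dequeue(): []
enqueue(22): [22]
enqueue(35): [22, 35]
dequeue(): [35]
enqueue(9): [35, 9]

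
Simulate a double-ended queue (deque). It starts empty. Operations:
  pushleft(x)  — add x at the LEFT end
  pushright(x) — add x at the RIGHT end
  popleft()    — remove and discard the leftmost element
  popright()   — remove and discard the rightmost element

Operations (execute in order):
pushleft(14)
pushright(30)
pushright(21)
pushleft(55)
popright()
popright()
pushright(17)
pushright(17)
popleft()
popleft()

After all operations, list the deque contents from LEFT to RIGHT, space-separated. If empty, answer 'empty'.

Answer: 17 17

Derivation:
pushleft(14): [14]
pushright(30): [14, 30]
pushright(21): [14, 30, 21]
pushleft(55): [55, 14, 30, 21]
popright(): [55, 14, 30]
popright(): [55, 14]
pushright(17): [55, 14, 17]
pushright(17): [55, 14, 17, 17]
popleft(): [14, 17, 17]
popleft(): [17, 17]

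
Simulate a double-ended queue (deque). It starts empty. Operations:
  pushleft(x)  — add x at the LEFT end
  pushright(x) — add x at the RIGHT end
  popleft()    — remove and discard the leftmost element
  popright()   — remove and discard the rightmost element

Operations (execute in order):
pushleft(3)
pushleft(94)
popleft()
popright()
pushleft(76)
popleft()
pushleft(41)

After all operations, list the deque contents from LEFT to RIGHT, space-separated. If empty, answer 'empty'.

pushleft(3): [3]
pushleft(94): [94, 3]
popleft(): [3]
popright(): []
pushleft(76): [76]
popleft(): []
pushleft(41): [41]

Answer: 41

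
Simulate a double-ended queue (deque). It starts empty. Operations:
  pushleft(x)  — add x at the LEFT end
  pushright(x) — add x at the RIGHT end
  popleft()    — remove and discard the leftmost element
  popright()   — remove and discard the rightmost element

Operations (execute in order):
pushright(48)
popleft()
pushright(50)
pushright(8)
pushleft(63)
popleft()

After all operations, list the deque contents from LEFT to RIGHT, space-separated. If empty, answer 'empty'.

Answer: 50 8

Derivation:
pushright(48): [48]
popleft(): []
pushright(50): [50]
pushright(8): [50, 8]
pushleft(63): [63, 50, 8]
popleft(): [50, 8]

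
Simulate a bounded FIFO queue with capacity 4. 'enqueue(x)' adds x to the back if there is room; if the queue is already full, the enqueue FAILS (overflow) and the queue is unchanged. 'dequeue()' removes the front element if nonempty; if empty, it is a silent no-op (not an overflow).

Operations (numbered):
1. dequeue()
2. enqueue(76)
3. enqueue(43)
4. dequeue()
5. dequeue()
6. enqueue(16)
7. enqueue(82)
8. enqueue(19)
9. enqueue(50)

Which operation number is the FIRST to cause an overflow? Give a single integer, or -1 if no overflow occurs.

1. dequeue(): empty, no-op, size=0
2. enqueue(76): size=1
3. enqueue(43): size=2
4. dequeue(): size=1
5. dequeue(): size=0
6. enqueue(16): size=1
7. enqueue(82): size=2
8. enqueue(19): size=3
9. enqueue(50): size=4

Answer: -1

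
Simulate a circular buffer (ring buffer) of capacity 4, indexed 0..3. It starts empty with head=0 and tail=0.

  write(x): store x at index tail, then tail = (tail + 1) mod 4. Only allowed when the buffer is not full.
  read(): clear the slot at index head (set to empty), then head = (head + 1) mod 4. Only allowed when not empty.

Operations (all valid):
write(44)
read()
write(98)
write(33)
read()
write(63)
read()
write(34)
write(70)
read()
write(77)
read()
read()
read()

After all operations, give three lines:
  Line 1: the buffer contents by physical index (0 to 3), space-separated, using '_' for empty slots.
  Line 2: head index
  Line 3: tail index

write(44): buf=[44 _ _ _], head=0, tail=1, size=1
read(): buf=[_ _ _ _], head=1, tail=1, size=0
write(98): buf=[_ 98 _ _], head=1, tail=2, size=1
write(33): buf=[_ 98 33 _], head=1, tail=3, size=2
read(): buf=[_ _ 33 _], head=2, tail=3, size=1
write(63): buf=[_ _ 33 63], head=2, tail=0, size=2
read(): buf=[_ _ _ 63], head=3, tail=0, size=1
write(34): buf=[34 _ _ 63], head=3, tail=1, size=2
write(70): buf=[34 70 _ 63], head=3, tail=2, size=3
read(): buf=[34 70 _ _], head=0, tail=2, size=2
write(77): buf=[34 70 77 _], head=0, tail=3, size=3
read(): buf=[_ 70 77 _], head=1, tail=3, size=2
read(): buf=[_ _ 77 _], head=2, tail=3, size=1
read(): buf=[_ _ _ _], head=3, tail=3, size=0

Answer: _ _ _ _
3
3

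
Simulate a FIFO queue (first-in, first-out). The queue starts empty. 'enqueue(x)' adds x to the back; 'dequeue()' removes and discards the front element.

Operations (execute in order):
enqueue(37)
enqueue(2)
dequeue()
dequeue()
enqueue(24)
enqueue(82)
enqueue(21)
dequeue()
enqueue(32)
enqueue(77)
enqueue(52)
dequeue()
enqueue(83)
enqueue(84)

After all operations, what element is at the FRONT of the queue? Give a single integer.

Answer: 21

Derivation:
enqueue(37): queue = [37]
enqueue(2): queue = [37, 2]
dequeue(): queue = [2]
dequeue(): queue = []
enqueue(24): queue = [24]
enqueue(82): queue = [24, 82]
enqueue(21): queue = [24, 82, 21]
dequeue(): queue = [82, 21]
enqueue(32): queue = [82, 21, 32]
enqueue(77): queue = [82, 21, 32, 77]
enqueue(52): queue = [82, 21, 32, 77, 52]
dequeue(): queue = [21, 32, 77, 52]
enqueue(83): queue = [21, 32, 77, 52, 83]
enqueue(84): queue = [21, 32, 77, 52, 83, 84]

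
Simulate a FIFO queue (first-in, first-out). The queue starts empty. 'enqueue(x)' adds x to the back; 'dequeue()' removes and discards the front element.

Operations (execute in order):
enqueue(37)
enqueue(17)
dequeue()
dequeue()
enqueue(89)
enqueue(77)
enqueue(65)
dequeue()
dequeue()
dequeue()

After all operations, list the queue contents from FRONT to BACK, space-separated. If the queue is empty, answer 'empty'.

enqueue(37): [37]
enqueue(17): [37, 17]
dequeue(): [17]
dequeue(): []
enqueue(89): [89]
enqueue(77): [89, 77]
enqueue(65): [89, 77, 65]
dequeue(): [77, 65]
dequeue(): [65]
dequeue(): []

Answer: empty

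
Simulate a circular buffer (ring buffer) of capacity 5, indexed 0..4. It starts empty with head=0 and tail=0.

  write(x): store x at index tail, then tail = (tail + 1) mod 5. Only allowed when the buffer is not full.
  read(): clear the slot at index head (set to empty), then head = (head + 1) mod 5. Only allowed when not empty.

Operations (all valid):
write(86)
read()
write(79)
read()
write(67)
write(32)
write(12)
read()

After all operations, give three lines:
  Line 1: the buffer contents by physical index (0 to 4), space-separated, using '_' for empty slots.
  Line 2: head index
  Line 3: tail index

Answer: _ _ _ 32 12
3
0

Derivation:
write(86): buf=[86 _ _ _ _], head=0, tail=1, size=1
read(): buf=[_ _ _ _ _], head=1, tail=1, size=0
write(79): buf=[_ 79 _ _ _], head=1, tail=2, size=1
read(): buf=[_ _ _ _ _], head=2, tail=2, size=0
write(67): buf=[_ _ 67 _ _], head=2, tail=3, size=1
write(32): buf=[_ _ 67 32 _], head=2, tail=4, size=2
write(12): buf=[_ _ 67 32 12], head=2, tail=0, size=3
read(): buf=[_ _ _ 32 12], head=3, tail=0, size=2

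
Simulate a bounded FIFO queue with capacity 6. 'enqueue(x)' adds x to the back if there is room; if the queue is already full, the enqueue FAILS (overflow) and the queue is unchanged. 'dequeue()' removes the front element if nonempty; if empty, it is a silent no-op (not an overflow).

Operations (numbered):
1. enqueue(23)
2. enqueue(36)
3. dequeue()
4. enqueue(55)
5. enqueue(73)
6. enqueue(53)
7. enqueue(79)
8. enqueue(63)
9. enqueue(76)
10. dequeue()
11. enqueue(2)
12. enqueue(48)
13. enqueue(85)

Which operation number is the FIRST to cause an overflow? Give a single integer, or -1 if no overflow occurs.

1. enqueue(23): size=1
2. enqueue(36): size=2
3. dequeue(): size=1
4. enqueue(55): size=2
5. enqueue(73): size=3
6. enqueue(53): size=4
7. enqueue(79): size=5
8. enqueue(63): size=6
9. enqueue(76): size=6=cap → OVERFLOW (fail)
10. dequeue(): size=5
11. enqueue(2): size=6
12. enqueue(48): size=6=cap → OVERFLOW (fail)
13. enqueue(85): size=6=cap → OVERFLOW (fail)

Answer: 9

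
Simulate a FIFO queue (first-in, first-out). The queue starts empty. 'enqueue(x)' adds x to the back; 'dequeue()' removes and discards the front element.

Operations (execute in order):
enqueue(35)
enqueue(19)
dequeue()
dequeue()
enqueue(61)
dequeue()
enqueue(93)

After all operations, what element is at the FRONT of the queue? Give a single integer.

Answer: 93

Derivation:
enqueue(35): queue = [35]
enqueue(19): queue = [35, 19]
dequeue(): queue = [19]
dequeue(): queue = []
enqueue(61): queue = [61]
dequeue(): queue = []
enqueue(93): queue = [93]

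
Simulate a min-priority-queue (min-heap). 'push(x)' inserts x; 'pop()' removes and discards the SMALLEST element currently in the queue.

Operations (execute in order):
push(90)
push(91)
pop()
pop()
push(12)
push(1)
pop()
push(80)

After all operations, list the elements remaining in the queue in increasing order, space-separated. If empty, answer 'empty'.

Answer: 12 80

Derivation:
push(90): heap contents = [90]
push(91): heap contents = [90, 91]
pop() → 90: heap contents = [91]
pop() → 91: heap contents = []
push(12): heap contents = [12]
push(1): heap contents = [1, 12]
pop() → 1: heap contents = [12]
push(80): heap contents = [12, 80]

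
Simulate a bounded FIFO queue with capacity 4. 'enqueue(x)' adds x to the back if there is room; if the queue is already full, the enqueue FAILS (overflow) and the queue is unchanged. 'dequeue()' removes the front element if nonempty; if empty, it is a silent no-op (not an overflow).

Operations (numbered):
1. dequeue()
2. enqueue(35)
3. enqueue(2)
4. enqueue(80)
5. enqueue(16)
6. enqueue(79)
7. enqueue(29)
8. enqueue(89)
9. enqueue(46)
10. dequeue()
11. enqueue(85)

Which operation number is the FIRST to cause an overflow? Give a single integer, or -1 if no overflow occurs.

Answer: 6

Derivation:
1. dequeue(): empty, no-op, size=0
2. enqueue(35): size=1
3. enqueue(2): size=2
4. enqueue(80): size=3
5. enqueue(16): size=4
6. enqueue(79): size=4=cap → OVERFLOW (fail)
7. enqueue(29): size=4=cap → OVERFLOW (fail)
8. enqueue(89): size=4=cap → OVERFLOW (fail)
9. enqueue(46): size=4=cap → OVERFLOW (fail)
10. dequeue(): size=3
11. enqueue(85): size=4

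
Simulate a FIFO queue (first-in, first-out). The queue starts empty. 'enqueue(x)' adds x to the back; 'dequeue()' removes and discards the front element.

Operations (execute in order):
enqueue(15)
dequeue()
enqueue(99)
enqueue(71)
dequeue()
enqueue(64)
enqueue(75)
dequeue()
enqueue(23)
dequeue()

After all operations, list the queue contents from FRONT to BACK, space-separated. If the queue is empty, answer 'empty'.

enqueue(15): [15]
dequeue(): []
enqueue(99): [99]
enqueue(71): [99, 71]
dequeue(): [71]
enqueue(64): [71, 64]
enqueue(75): [71, 64, 75]
dequeue(): [64, 75]
enqueue(23): [64, 75, 23]
dequeue(): [75, 23]

Answer: 75 23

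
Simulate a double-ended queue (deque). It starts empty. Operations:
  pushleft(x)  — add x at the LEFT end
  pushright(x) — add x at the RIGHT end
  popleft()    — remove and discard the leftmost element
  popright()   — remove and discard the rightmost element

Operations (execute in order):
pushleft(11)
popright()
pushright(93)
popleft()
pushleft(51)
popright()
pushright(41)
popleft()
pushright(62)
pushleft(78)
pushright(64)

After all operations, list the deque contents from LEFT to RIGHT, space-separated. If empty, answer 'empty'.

pushleft(11): [11]
popright(): []
pushright(93): [93]
popleft(): []
pushleft(51): [51]
popright(): []
pushright(41): [41]
popleft(): []
pushright(62): [62]
pushleft(78): [78, 62]
pushright(64): [78, 62, 64]

Answer: 78 62 64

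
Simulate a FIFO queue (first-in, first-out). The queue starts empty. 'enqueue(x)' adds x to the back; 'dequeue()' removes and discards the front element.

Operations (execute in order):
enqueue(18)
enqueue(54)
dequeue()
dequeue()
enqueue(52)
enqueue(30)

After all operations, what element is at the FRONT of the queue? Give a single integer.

Answer: 52

Derivation:
enqueue(18): queue = [18]
enqueue(54): queue = [18, 54]
dequeue(): queue = [54]
dequeue(): queue = []
enqueue(52): queue = [52]
enqueue(30): queue = [52, 30]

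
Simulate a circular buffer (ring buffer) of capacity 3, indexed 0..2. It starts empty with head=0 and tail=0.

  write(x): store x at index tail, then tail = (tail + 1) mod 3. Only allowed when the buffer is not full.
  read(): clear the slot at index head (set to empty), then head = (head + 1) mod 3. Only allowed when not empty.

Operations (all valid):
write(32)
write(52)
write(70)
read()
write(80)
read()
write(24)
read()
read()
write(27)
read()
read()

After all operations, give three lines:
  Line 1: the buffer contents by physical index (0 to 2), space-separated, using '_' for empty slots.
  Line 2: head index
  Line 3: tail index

Answer: _ _ _
0
0

Derivation:
write(32): buf=[32 _ _], head=0, tail=1, size=1
write(52): buf=[32 52 _], head=0, tail=2, size=2
write(70): buf=[32 52 70], head=0, tail=0, size=3
read(): buf=[_ 52 70], head=1, tail=0, size=2
write(80): buf=[80 52 70], head=1, tail=1, size=3
read(): buf=[80 _ 70], head=2, tail=1, size=2
write(24): buf=[80 24 70], head=2, tail=2, size=3
read(): buf=[80 24 _], head=0, tail=2, size=2
read(): buf=[_ 24 _], head=1, tail=2, size=1
write(27): buf=[_ 24 27], head=1, tail=0, size=2
read(): buf=[_ _ 27], head=2, tail=0, size=1
read(): buf=[_ _ _], head=0, tail=0, size=0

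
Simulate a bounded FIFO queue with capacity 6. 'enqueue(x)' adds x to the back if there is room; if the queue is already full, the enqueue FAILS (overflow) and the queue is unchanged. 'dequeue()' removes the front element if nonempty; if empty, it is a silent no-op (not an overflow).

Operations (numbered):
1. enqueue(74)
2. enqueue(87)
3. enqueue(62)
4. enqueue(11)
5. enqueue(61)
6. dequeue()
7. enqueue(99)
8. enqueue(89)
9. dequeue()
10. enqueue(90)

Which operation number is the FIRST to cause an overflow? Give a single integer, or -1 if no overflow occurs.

1. enqueue(74): size=1
2. enqueue(87): size=2
3. enqueue(62): size=3
4. enqueue(11): size=4
5. enqueue(61): size=5
6. dequeue(): size=4
7. enqueue(99): size=5
8. enqueue(89): size=6
9. dequeue(): size=5
10. enqueue(90): size=6

Answer: -1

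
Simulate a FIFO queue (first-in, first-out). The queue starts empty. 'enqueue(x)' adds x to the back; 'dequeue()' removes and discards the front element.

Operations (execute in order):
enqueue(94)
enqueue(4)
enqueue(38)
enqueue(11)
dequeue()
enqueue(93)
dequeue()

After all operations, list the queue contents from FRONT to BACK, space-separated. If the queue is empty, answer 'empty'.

enqueue(94): [94]
enqueue(4): [94, 4]
enqueue(38): [94, 4, 38]
enqueue(11): [94, 4, 38, 11]
dequeue(): [4, 38, 11]
enqueue(93): [4, 38, 11, 93]
dequeue(): [38, 11, 93]

Answer: 38 11 93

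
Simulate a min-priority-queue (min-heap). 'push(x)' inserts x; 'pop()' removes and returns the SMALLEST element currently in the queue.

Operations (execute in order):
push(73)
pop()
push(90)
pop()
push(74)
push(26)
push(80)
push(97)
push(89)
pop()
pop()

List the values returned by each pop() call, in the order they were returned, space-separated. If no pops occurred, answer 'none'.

Answer: 73 90 26 74

Derivation:
push(73): heap contents = [73]
pop() → 73: heap contents = []
push(90): heap contents = [90]
pop() → 90: heap contents = []
push(74): heap contents = [74]
push(26): heap contents = [26, 74]
push(80): heap contents = [26, 74, 80]
push(97): heap contents = [26, 74, 80, 97]
push(89): heap contents = [26, 74, 80, 89, 97]
pop() → 26: heap contents = [74, 80, 89, 97]
pop() → 74: heap contents = [80, 89, 97]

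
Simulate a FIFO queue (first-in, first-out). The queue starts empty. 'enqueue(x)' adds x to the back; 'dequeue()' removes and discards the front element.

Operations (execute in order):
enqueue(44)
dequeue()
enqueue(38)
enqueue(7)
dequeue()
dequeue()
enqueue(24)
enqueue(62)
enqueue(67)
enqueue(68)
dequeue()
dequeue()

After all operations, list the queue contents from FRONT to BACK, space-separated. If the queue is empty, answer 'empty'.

enqueue(44): [44]
dequeue(): []
enqueue(38): [38]
enqueue(7): [38, 7]
dequeue(): [7]
dequeue(): []
enqueue(24): [24]
enqueue(62): [24, 62]
enqueue(67): [24, 62, 67]
enqueue(68): [24, 62, 67, 68]
dequeue(): [62, 67, 68]
dequeue(): [67, 68]

Answer: 67 68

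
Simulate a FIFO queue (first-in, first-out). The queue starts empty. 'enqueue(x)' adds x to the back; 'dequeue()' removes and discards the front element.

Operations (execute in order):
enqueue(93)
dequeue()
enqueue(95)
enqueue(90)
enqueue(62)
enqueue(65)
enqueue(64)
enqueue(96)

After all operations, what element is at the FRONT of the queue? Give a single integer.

Answer: 95

Derivation:
enqueue(93): queue = [93]
dequeue(): queue = []
enqueue(95): queue = [95]
enqueue(90): queue = [95, 90]
enqueue(62): queue = [95, 90, 62]
enqueue(65): queue = [95, 90, 62, 65]
enqueue(64): queue = [95, 90, 62, 65, 64]
enqueue(96): queue = [95, 90, 62, 65, 64, 96]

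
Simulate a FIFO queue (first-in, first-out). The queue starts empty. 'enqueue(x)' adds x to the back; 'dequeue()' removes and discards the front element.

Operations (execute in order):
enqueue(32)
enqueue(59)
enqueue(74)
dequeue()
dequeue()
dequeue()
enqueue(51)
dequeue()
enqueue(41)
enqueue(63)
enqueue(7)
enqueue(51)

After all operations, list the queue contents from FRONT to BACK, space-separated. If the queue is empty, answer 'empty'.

Answer: 41 63 7 51

Derivation:
enqueue(32): [32]
enqueue(59): [32, 59]
enqueue(74): [32, 59, 74]
dequeue(): [59, 74]
dequeue(): [74]
dequeue(): []
enqueue(51): [51]
dequeue(): []
enqueue(41): [41]
enqueue(63): [41, 63]
enqueue(7): [41, 63, 7]
enqueue(51): [41, 63, 7, 51]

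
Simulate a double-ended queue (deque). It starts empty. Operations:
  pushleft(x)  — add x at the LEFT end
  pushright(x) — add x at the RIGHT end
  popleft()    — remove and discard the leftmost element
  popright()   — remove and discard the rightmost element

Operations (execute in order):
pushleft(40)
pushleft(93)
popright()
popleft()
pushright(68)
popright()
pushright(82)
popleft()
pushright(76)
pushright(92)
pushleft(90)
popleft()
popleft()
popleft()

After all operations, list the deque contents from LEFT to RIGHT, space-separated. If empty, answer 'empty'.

Answer: empty

Derivation:
pushleft(40): [40]
pushleft(93): [93, 40]
popright(): [93]
popleft(): []
pushright(68): [68]
popright(): []
pushright(82): [82]
popleft(): []
pushright(76): [76]
pushright(92): [76, 92]
pushleft(90): [90, 76, 92]
popleft(): [76, 92]
popleft(): [92]
popleft(): []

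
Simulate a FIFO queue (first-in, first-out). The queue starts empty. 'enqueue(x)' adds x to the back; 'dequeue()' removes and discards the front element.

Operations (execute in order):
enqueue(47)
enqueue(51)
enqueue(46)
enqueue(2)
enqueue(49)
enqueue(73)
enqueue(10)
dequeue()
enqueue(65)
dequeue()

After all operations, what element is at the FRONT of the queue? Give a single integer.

enqueue(47): queue = [47]
enqueue(51): queue = [47, 51]
enqueue(46): queue = [47, 51, 46]
enqueue(2): queue = [47, 51, 46, 2]
enqueue(49): queue = [47, 51, 46, 2, 49]
enqueue(73): queue = [47, 51, 46, 2, 49, 73]
enqueue(10): queue = [47, 51, 46, 2, 49, 73, 10]
dequeue(): queue = [51, 46, 2, 49, 73, 10]
enqueue(65): queue = [51, 46, 2, 49, 73, 10, 65]
dequeue(): queue = [46, 2, 49, 73, 10, 65]

Answer: 46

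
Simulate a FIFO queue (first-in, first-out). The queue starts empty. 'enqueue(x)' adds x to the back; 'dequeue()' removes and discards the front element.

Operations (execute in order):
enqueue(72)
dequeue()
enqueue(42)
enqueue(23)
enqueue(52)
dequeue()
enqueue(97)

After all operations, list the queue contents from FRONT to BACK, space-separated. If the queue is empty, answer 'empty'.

enqueue(72): [72]
dequeue(): []
enqueue(42): [42]
enqueue(23): [42, 23]
enqueue(52): [42, 23, 52]
dequeue(): [23, 52]
enqueue(97): [23, 52, 97]

Answer: 23 52 97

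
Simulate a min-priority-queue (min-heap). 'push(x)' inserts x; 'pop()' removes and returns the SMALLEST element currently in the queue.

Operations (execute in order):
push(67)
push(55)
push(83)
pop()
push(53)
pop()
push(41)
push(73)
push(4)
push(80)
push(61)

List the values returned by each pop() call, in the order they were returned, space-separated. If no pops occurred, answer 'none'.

Answer: 55 53

Derivation:
push(67): heap contents = [67]
push(55): heap contents = [55, 67]
push(83): heap contents = [55, 67, 83]
pop() → 55: heap contents = [67, 83]
push(53): heap contents = [53, 67, 83]
pop() → 53: heap contents = [67, 83]
push(41): heap contents = [41, 67, 83]
push(73): heap contents = [41, 67, 73, 83]
push(4): heap contents = [4, 41, 67, 73, 83]
push(80): heap contents = [4, 41, 67, 73, 80, 83]
push(61): heap contents = [4, 41, 61, 67, 73, 80, 83]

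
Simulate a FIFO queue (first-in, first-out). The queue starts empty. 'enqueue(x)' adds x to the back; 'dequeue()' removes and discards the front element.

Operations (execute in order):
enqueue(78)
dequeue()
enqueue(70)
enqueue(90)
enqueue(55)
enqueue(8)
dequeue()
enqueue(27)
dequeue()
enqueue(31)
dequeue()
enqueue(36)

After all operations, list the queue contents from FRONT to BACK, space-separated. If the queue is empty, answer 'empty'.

enqueue(78): [78]
dequeue(): []
enqueue(70): [70]
enqueue(90): [70, 90]
enqueue(55): [70, 90, 55]
enqueue(8): [70, 90, 55, 8]
dequeue(): [90, 55, 8]
enqueue(27): [90, 55, 8, 27]
dequeue(): [55, 8, 27]
enqueue(31): [55, 8, 27, 31]
dequeue(): [8, 27, 31]
enqueue(36): [8, 27, 31, 36]

Answer: 8 27 31 36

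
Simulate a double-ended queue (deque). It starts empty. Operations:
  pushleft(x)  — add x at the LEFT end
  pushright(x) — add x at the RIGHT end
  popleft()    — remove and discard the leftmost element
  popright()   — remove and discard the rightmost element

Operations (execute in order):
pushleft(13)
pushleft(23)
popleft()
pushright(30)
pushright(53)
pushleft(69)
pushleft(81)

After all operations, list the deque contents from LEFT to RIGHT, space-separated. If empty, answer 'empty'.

Answer: 81 69 13 30 53

Derivation:
pushleft(13): [13]
pushleft(23): [23, 13]
popleft(): [13]
pushright(30): [13, 30]
pushright(53): [13, 30, 53]
pushleft(69): [69, 13, 30, 53]
pushleft(81): [81, 69, 13, 30, 53]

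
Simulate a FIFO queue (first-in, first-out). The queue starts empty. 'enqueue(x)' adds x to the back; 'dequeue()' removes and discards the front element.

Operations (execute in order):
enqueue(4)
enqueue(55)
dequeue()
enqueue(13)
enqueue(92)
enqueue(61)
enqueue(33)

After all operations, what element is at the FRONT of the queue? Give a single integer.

Answer: 55

Derivation:
enqueue(4): queue = [4]
enqueue(55): queue = [4, 55]
dequeue(): queue = [55]
enqueue(13): queue = [55, 13]
enqueue(92): queue = [55, 13, 92]
enqueue(61): queue = [55, 13, 92, 61]
enqueue(33): queue = [55, 13, 92, 61, 33]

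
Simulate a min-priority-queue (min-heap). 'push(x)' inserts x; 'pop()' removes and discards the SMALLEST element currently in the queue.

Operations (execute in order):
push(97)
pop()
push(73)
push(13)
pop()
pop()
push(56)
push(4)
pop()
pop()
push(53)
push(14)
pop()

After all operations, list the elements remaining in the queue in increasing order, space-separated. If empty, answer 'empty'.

push(97): heap contents = [97]
pop() → 97: heap contents = []
push(73): heap contents = [73]
push(13): heap contents = [13, 73]
pop() → 13: heap contents = [73]
pop() → 73: heap contents = []
push(56): heap contents = [56]
push(4): heap contents = [4, 56]
pop() → 4: heap contents = [56]
pop() → 56: heap contents = []
push(53): heap contents = [53]
push(14): heap contents = [14, 53]
pop() → 14: heap contents = [53]

Answer: 53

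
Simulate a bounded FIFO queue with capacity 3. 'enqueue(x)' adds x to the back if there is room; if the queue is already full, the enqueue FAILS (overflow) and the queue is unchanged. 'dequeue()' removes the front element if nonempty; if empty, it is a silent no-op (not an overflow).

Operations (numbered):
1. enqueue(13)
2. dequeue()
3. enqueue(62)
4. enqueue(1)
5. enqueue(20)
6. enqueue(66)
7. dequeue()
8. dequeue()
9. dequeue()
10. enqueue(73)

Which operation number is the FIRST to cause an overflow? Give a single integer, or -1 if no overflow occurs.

1. enqueue(13): size=1
2. dequeue(): size=0
3. enqueue(62): size=1
4. enqueue(1): size=2
5. enqueue(20): size=3
6. enqueue(66): size=3=cap → OVERFLOW (fail)
7. dequeue(): size=2
8. dequeue(): size=1
9. dequeue(): size=0
10. enqueue(73): size=1

Answer: 6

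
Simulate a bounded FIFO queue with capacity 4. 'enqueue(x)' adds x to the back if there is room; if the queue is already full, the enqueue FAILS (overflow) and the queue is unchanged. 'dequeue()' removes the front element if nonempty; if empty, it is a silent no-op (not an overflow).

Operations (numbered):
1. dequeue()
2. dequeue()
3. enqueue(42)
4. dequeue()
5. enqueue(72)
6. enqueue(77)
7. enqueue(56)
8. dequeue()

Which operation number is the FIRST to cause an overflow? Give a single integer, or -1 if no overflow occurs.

1. dequeue(): empty, no-op, size=0
2. dequeue(): empty, no-op, size=0
3. enqueue(42): size=1
4. dequeue(): size=0
5. enqueue(72): size=1
6. enqueue(77): size=2
7. enqueue(56): size=3
8. dequeue(): size=2

Answer: -1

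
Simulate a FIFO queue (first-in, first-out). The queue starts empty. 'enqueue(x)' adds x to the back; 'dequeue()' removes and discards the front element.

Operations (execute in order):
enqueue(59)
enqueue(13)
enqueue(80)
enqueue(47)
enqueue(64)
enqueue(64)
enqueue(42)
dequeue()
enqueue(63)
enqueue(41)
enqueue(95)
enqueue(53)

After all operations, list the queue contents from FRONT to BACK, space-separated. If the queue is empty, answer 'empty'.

Answer: 13 80 47 64 64 42 63 41 95 53

Derivation:
enqueue(59): [59]
enqueue(13): [59, 13]
enqueue(80): [59, 13, 80]
enqueue(47): [59, 13, 80, 47]
enqueue(64): [59, 13, 80, 47, 64]
enqueue(64): [59, 13, 80, 47, 64, 64]
enqueue(42): [59, 13, 80, 47, 64, 64, 42]
dequeue(): [13, 80, 47, 64, 64, 42]
enqueue(63): [13, 80, 47, 64, 64, 42, 63]
enqueue(41): [13, 80, 47, 64, 64, 42, 63, 41]
enqueue(95): [13, 80, 47, 64, 64, 42, 63, 41, 95]
enqueue(53): [13, 80, 47, 64, 64, 42, 63, 41, 95, 53]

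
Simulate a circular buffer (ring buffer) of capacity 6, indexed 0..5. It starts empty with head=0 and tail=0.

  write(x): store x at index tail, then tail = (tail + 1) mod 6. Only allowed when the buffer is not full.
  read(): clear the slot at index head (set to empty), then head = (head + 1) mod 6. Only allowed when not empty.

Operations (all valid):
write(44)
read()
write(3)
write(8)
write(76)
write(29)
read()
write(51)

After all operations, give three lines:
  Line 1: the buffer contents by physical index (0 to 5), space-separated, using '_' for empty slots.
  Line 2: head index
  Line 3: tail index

Answer: _ _ 8 76 29 51
2
0

Derivation:
write(44): buf=[44 _ _ _ _ _], head=0, tail=1, size=1
read(): buf=[_ _ _ _ _ _], head=1, tail=1, size=0
write(3): buf=[_ 3 _ _ _ _], head=1, tail=2, size=1
write(8): buf=[_ 3 8 _ _ _], head=1, tail=3, size=2
write(76): buf=[_ 3 8 76 _ _], head=1, tail=4, size=3
write(29): buf=[_ 3 8 76 29 _], head=1, tail=5, size=4
read(): buf=[_ _ 8 76 29 _], head=2, tail=5, size=3
write(51): buf=[_ _ 8 76 29 51], head=2, tail=0, size=4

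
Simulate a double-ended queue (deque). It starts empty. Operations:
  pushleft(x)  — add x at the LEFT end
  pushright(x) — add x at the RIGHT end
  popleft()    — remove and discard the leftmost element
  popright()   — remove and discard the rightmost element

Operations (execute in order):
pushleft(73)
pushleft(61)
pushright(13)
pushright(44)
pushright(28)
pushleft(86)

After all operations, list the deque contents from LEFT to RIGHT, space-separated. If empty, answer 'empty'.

pushleft(73): [73]
pushleft(61): [61, 73]
pushright(13): [61, 73, 13]
pushright(44): [61, 73, 13, 44]
pushright(28): [61, 73, 13, 44, 28]
pushleft(86): [86, 61, 73, 13, 44, 28]

Answer: 86 61 73 13 44 28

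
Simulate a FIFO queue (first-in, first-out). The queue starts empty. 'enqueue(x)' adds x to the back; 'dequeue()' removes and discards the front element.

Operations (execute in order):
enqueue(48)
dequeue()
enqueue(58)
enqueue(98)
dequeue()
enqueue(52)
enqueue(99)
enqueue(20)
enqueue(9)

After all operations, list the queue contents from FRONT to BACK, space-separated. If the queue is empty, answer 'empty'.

Answer: 98 52 99 20 9

Derivation:
enqueue(48): [48]
dequeue(): []
enqueue(58): [58]
enqueue(98): [58, 98]
dequeue(): [98]
enqueue(52): [98, 52]
enqueue(99): [98, 52, 99]
enqueue(20): [98, 52, 99, 20]
enqueue(9): [98, 52, 99, 20, 9]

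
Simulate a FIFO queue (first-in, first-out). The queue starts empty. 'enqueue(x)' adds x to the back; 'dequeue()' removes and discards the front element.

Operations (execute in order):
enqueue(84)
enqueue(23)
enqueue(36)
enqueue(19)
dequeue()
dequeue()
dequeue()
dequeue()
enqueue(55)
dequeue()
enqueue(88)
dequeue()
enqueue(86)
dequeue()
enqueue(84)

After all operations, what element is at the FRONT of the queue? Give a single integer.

enqueue(84): queue = [84]
enqueue(23): queue = [84, 23]
enqueue(36): queue = [84, 23, 36]
enqueue(19): queue = [84, 23, 36, 19]
dequeue(): queue = [23, 36, 19]
dequeue(): queue = [36, 19]
dequeue(): queue = [19]
dequeue(): queue = []
enqueue(55): queue = [55]
dequeue(): queue = []
enqueue(88): queue = [88]
dequeue(): queue = []
enqueue(86): queue = [86]
dequeue(): queue = []
enqueue(84): queue = [84]

Answer: 84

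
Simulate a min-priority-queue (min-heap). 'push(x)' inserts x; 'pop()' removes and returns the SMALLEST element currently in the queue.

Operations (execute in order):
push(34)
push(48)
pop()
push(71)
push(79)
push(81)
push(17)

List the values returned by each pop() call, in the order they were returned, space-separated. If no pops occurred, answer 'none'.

push(34): heap contents = [34]
push(48): heap contents = [34, 48]
pop() → 34: heap contents = [48]
push(71): heap contents = [48, 71]
push(79): heap contents = [48, 71, 79]
push(81): heap contents = [48, 71, 79, 81]
push(17): heap contents = [17, 48, 71, 79, 81]

Answer: 34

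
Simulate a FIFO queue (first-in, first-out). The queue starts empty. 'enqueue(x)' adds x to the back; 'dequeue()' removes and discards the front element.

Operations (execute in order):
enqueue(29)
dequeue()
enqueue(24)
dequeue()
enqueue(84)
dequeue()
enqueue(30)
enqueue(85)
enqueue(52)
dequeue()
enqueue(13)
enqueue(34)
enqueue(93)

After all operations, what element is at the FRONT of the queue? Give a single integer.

enqueue(29): queue = [29]
dequeue(): queue = []
enqueue(24): queue = [24]
dequeue(): queue = []
enqueue(84): queue = [84]
dequeue(): queue = []
enqueue(30): queue = [30]
enqueue(85): queue = [30, 85]
enqueue(52): queue = [30, 85, 52]
dequeue(): queue = [85, 52]
enqueue(13): queue = [85, 52, 13]
enqueue(34): queue = [85, 52, 13, 34]
enqueue(93): queue = [85, 52, 13, 34, 93]

Answer: 85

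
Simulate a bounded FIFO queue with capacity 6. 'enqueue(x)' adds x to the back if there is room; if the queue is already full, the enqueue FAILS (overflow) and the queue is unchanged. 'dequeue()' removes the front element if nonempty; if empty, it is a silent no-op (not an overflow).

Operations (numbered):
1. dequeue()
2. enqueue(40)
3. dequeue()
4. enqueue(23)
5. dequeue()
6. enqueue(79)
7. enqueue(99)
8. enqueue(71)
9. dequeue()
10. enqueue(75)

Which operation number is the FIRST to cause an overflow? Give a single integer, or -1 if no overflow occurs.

Answer: -1

Derivation:
1. dequeue(): empty, no-op, size=0
2. enqueue(40): size=1
3. dequeue(): size=0
4. enqueue(23): size=1
5. dequeue(): size=0
6. enqueue(79): size=1
7. enqueue(99): size=2
8. enqueue(71): size=3
9. dequeue(): size=2
10. enqueue(75): size=3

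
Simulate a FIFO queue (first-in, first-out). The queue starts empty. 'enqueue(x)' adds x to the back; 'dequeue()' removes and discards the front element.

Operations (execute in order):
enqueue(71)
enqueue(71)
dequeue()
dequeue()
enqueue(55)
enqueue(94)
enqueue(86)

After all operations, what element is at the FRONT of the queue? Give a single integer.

enqueue(71): queue = [71]
enqueue(71): queue = [71, 71]
dequeue(): queue = [71]
dequeue(): queue = []
enqueue(55): queue = [55]
enqueue(94): queue = [55, 94]
enqueue(86): queue = [55, 94, 86]

Answer: 55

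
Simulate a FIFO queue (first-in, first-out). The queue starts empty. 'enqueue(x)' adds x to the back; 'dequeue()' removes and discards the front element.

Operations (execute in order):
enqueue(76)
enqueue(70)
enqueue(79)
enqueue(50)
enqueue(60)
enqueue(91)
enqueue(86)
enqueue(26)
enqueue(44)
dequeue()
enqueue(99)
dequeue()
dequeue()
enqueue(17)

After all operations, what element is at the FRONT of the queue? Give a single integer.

enqueue(76): queue = [76]
enqueue(70): queue = [76, 70]
enqueue(79): queue = [76, 70, 79]
enqueue(50): queue = [76, 70, 79, 50]
enqueue(60): queue = [76, 70, 79, 50, 60]
enqueue(91): queue = [76, 70, 79, 50, 60, 91]
enqueue(86): queue = [76, 70, 79, 50, 60, 91, 86]
enqueue(26): queue = [76, 70, 79, 50, 60, 91, 86, 26]
enqueue(44): queue = [76, 70, 79, 50, 60, 91, 86, 26, 44]
dequeue(): queue = [70, 79, 50, 60, 91, 86, 26, 44]
enqueue(99): queue = [70, 79, 50, 60, 91, 86, 26, 44, 99]
dequeue(): queue = [79, 50, 60, 91, 86, 26, 44, 99]
dequeue(): queue = [50, 60, 91, 86, 26, 44, 99]
enqueue(17): queue = [50, 60, 91, 86, 26, 44, 99, 17]

Answer: 50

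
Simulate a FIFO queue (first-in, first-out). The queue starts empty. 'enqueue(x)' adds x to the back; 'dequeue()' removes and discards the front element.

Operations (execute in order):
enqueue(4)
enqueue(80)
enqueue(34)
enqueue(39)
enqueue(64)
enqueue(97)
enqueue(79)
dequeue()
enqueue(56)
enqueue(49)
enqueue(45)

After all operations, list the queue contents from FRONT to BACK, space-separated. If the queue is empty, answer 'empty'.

enqueue(4): [4]
enqueue(80): [4, 80]
enqueue(34): [4, 80, 34]
enqueue(39): [4, 80, 34, 39]
enqueue(64): [4, 80, 34, 39, 64]
enqueue(97): [4, 80, 34, 39, 64, 97]
enqueue(79): [4, 80, 34, 39, 64, 97, 79]
dequeue(): [80, 34, 39, 64, 97, 79]
enqueue(56): [80, 34, 39, 64, 97, 79, 56]
enqueue(49): [80, 34, 39, 64, 97, 79, 56, 49]
enqueue(45): [80, 34, 39, 64, 97, 79, 56, 49, 45]

Answer: 80 34 39 64 97 79 56 49 45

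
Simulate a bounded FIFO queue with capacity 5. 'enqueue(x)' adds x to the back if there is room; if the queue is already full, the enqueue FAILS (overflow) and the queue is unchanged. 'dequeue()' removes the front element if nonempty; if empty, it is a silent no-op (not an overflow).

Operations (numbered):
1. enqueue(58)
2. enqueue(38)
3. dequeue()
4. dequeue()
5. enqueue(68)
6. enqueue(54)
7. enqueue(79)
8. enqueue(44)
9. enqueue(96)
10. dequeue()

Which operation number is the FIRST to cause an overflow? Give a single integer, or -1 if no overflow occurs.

Answer: -1

Derivation:
1. enqueue(58): size=1
2. enqueue(38): size=2
3. dequeue(): size=1
4. dequeue(): size=0
5. enqueue(68): size=1
6. enqueue(54): size=2
7. enqueue(79): size=3
8. enqueue(44): size=4
9. enqueue(96): size=5
10. dequeue(): size=4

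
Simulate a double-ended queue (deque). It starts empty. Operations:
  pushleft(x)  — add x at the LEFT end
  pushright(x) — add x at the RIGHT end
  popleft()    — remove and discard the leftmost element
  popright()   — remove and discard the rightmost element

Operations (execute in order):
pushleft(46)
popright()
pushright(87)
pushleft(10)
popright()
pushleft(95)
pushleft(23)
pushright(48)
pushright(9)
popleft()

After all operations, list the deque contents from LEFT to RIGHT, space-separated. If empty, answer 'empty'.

pushleft(46): [46]
popright(): []
pushright(87): [87]
pushleft(10): [10, 87]
popright(): [10]
pushleft(95): [95, 10]
pushleft(23): [23, 95, 10]
pushright(48): [23, 95, 10, 48]
pushright(9): [23, 95, 10, 48, 9]
popleft(): [95, 10, 48, 9]

Answer: 95 10 48 9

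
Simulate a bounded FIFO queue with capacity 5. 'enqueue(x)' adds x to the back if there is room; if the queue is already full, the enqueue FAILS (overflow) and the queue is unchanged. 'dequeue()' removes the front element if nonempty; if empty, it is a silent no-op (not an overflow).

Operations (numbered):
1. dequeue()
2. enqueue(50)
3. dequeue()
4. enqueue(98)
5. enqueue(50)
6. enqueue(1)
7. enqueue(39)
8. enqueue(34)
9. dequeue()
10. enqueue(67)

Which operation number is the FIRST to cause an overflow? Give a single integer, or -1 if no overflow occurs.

1. dequeue(): empty, no-op, size=0
2. enqueue(50): size=1
3. dequeue(): size=0
4. enqueue(98): size=1
5. enqueue(50): size=2
6. enqueue(1): size=3
7. enqueue(39): size=4
8. enqueue(34): size=5
9. dequeue(): size=4
10. enqueue(67): size=5

Answer: -1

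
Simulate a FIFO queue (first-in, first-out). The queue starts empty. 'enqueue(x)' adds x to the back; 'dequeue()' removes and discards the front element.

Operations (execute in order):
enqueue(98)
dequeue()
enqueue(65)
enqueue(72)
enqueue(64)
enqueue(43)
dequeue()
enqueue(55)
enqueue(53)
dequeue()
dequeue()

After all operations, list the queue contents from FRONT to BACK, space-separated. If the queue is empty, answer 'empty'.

Answer: 43 55 53

Derivation:
enqueue(98): [98]
dequeue(): []
enqueue(65): [65]
enqueue(72): [65, 72]
enqueue(64): [65, 72, 64]
enqueue(43): [65, 72, 64, 43]
dequeue(): [72, 64, 43]
enqueue(55): [72, 64, 43, 55]
enqueue(53): [72, 64, 43, 55, 53]
dequeue(): [64, 43, 55, 53]
dequeue(): [43, 55, 53]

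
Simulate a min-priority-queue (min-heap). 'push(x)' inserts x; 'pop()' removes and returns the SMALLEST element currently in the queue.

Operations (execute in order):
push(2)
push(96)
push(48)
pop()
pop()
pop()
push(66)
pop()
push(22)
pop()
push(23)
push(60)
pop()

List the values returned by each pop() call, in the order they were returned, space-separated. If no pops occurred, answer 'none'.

push(2): heap contents = [2]
push(96): heap contents = [2, 96]
push(48): heap contents = [2, 48, 96]
pop() → 2: heap contents = [48, 96]
pop() → 48: heap contents = [96]
pop() → 96: heap contents = []
push(66): heap contents = [66]
pop() → 66: heap contents = []
push(22): heap contents = [22]
pop() → 22: heap contents = []
push(23): heap contents = [23]
push(60): heap contents = [23, 60]
pop() → 23: heap contents = [60]

Answer: 2 48 96 66 22 23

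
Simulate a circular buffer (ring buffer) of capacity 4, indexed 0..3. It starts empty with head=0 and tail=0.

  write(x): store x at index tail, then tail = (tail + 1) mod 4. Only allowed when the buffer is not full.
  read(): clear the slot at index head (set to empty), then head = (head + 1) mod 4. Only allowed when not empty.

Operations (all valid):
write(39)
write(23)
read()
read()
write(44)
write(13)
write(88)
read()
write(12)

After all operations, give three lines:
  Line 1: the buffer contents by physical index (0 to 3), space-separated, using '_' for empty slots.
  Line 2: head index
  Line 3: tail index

Answer: 88 12 _ 13
3
2

Derivation:
write(39): buf=[39 _ _ _], head=0, tail=1, size=1
write(23): buf=[39 23 _ _], head=0, tail=2, size=2
read(): buf=[_ 23 _ _], head=1, tail=2, size=1
read(): buf=[_ _ _ _], head=2, tail=2, size=0
write(44): buf=[_ _ 44 _], head=2, tail=3, size=1
write(13): buf=[_ _ 44 13], head=2, tail=0, size=2
write(88): buf=[88 _ 44 13], head=2, tail=1, size=3
read(): buf=[88 _ _ 13], head=3, tail=1, size=2
write(12): buf=[88 12 _ 13], head=3, tail=2, size=3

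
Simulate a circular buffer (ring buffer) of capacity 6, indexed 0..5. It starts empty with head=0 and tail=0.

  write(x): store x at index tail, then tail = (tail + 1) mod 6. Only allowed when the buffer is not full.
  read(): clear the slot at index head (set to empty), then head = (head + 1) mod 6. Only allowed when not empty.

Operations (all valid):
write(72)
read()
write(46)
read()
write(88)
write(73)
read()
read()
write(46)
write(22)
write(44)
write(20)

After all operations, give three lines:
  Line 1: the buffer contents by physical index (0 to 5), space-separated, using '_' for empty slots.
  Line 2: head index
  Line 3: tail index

Answer: 44 20 _ _ 46 22
4
2

Derivation:
write(72): buf=[72 _ _ _ _ _], head=0, tail=1, size=1
read(): buf=[_ _ _ _ _ _], head=1, tail=1, size=0
write(46): buf=[_ 46 _ _ _ _], head=1, tail=2, size=1
read(): buf=[_ _ _ _ _ _], head=2, tail=2, size=0
write(88): buf=[_ _ 88 _ _ _], head=2, tail=3, size=1
write(73): buf=[_ _ 88 73 _ _], head=2, tail=4, size=2
read(): buf=[_ _ _ 73 _ _], head=3, tail=4, size=1
read(): buf=[_ _ _ _ _ _], head=4, tail=4, size=0
write(46): buf=[_ _ _ _ 46 _], head=4, tail=5, size=1
write(22): buf=[_ _ _ _ 46 22], head=4, tail=0, size=2
write(44): buf=[44 _ _ _ 46 22], head=4, tail=1, size=3
write(20): buf=[44 20 _ _ 46 22], head=4, tail=2, size=4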